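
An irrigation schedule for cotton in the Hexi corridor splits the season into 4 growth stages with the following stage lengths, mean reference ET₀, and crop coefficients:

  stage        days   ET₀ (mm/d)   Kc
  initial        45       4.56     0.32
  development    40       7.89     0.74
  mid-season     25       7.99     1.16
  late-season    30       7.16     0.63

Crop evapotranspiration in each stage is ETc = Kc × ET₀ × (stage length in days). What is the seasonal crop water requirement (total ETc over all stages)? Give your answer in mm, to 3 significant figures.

666 mm

initial: 0.32 × 4.56 × 45 = 65.66 mm
development: 0.74 × 7.89 × 40 = 233.54 mm
mid-season: 1.16 × 7.99 × 25 = 231.71 mm
late-season: 0.63 × 7.16 × 30 = 135.32 mm
Seasonal total = 666.23 mm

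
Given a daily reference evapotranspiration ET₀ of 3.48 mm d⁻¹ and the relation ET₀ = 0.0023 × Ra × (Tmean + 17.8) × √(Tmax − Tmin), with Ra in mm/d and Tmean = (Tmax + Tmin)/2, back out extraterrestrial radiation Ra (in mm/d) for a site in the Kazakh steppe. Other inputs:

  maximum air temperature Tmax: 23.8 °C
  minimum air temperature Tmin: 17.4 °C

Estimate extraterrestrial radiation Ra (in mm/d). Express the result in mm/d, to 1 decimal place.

15.6 mm/d

Tmean = 20.60 °C; √ΔT = 2.5298
Ra = ET₀ / [0.0023 × (Tmean+17.8) × √ΔT] = 3.48 / (0.0023 × 38.40 × 2.5298) = 15.575 mm/d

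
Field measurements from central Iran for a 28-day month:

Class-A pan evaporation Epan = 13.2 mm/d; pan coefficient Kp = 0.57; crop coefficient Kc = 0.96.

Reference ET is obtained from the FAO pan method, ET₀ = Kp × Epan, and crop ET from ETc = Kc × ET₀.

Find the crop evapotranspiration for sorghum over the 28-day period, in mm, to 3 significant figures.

ET₀ = 0.57 × 13.2 = 7.5240 mm/d
ETc = Kc × ET₀ = 0.96 × 7.5240 = 7.2230 mm/d
Over 28 days: 7.2230 × 28 = 202.244 mm

202 mm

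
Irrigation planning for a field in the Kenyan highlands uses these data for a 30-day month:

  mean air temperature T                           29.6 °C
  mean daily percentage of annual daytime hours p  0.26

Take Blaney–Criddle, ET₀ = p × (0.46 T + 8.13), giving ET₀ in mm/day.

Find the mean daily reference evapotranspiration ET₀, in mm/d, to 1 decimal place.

ET₀ = 0.26 × (0.46 × 29.6 + 8.13) = 0.26 × 21.746 = 5.6540 mm/d

5.7 mm/d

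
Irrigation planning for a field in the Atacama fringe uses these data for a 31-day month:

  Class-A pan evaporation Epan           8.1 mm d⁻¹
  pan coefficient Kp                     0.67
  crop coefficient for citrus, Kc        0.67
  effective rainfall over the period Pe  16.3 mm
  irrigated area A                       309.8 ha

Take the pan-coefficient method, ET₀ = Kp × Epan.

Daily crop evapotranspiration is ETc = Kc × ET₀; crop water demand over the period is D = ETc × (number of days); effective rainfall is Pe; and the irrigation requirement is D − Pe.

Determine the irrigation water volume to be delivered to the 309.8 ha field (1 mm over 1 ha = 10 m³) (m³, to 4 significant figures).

ET₀ = 0.67 × 8.1 = 5.4270 mm/d
ETc = Kc × ET₀ = 0.67 × 5.4270 = 3.6361 mm/d
Crop demand D = ETc × 31 d = 3.6361 × 31 = 112.719 mm
D − Pe = 112.719 − 16.3 = 96.419 mm
Volume = 96.419 mm × 309.8 ha × 10 = 298706.1 m³

298700 m³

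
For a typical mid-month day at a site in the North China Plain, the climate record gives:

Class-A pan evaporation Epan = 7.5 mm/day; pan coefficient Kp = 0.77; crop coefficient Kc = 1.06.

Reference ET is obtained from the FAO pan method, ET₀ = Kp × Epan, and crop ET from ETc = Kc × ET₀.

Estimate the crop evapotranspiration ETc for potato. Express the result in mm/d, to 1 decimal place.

6.1 mm/d

ET₀ = 0.77 × 7.5 = 5.7750 mm/d
ETc = Kc × ET₀ = 1.06 × 5.7750 = 6.1215 mm/d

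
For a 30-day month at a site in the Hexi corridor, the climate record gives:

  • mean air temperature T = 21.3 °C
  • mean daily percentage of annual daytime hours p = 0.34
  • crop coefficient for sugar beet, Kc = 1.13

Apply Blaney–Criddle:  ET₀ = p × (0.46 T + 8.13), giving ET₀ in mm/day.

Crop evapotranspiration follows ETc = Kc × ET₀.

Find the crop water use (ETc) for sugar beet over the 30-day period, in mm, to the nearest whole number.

ET₀ = 0.34 × (0.46 × 21.3 + 8.13) = 0.34 × 17.928 = 6.0955 mm/d
ETc = Kc × ET₀ = 1.13 × 6.0955 = 6.8879 mm/d
Over 30 days: 6.8879 × 30 = 206.637 mm

207 mm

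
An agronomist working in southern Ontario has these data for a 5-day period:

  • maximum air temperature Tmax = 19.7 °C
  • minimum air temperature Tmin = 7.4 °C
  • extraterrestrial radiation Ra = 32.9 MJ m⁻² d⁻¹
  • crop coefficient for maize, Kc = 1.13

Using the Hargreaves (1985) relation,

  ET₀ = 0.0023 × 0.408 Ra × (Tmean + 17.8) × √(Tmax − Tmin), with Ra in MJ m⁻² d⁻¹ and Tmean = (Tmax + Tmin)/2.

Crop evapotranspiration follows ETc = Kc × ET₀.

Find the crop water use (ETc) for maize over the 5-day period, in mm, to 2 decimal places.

Tmean = (19.7 + 7.4)/2 = 13.55 °C
0.408 Ra = 0.408 × 32.9 = 13.4232 mm/d equivalent
ET₀ = 0.0023 × 13.4232 × (13.55 + 17.8) × √12.3 = 0.0023 × 13.4232 × 31.35 × 3.5071 = 3.3945 mm/d
ETc = Kc × ET₀ = 1.13 × 3.3945 = 3.8358 mm/d
Over 5 days: 3.8358 × 5 = 19.179 mm

19.18 mm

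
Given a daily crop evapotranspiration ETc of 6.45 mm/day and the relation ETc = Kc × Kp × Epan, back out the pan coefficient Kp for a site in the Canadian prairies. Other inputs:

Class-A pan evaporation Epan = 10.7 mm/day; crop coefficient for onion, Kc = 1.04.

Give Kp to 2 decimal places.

0.58

ETc = Kc × Kp × Epan  ⇒  Kp = ETc / (Kc × Epan)
Kp = 6.45 / (1.04 × 10.7) = 6.45 / 11.128 = 0.5796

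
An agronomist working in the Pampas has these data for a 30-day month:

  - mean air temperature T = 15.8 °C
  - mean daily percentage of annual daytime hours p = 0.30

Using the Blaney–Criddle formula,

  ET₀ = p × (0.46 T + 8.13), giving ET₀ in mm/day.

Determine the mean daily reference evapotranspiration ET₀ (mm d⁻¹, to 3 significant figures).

ET₀ = 0.30 × (0.46 × 15.8 + 8.13) = 0.30 × 15.398 = 4.6194 mm/d

4.62 mm d⁻¹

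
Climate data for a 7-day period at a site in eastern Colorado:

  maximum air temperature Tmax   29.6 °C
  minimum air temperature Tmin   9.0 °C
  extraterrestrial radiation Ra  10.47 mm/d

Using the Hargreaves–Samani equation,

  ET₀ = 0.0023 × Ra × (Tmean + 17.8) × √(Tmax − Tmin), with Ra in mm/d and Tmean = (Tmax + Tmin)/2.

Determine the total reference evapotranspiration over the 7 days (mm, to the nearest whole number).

28 mm

Tmean = (29.6 + 9.0)/2 = 19.30 °C
ET₀ = 0.0023 × 10.47 × (19.30 + 17.8) × √20.6 = 0.0023 × 10.47 × 37.10 × 4.5387 = 4.0549 mm/d
Over 7 days: 4.0549 × 7 = 28.384 mm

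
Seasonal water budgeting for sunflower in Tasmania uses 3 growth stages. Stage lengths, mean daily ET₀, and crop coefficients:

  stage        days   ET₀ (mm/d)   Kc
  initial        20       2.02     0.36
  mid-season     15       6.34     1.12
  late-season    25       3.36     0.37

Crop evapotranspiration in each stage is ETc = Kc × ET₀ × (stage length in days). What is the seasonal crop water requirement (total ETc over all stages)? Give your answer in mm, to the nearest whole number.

152 mm

initial: 0.36 × 2.02 × 20 = 14.54 mm
mid-season: 1.12 × 6.34 × 15 = 106.51 mm
late-season: 0.37 × 3.36 × 25 = 31.08 mm
Seasonal total = 152.13 mm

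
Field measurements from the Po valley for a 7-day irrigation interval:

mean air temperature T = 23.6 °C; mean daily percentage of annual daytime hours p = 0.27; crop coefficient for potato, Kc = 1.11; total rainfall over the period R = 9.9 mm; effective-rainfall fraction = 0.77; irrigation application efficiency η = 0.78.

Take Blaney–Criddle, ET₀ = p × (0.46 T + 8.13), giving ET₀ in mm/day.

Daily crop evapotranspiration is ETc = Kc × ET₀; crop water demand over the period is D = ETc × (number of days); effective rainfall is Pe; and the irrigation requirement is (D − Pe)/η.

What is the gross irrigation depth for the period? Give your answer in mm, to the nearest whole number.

ET₀ = 0.27 × (0.46 × 23.6 + 8.13) = 0.27 × 18.986 = 5.1262 mm/d
ETc = Kc × ET₀ = 1.11 × 5.1262 = 5.6901 mm/d
Crop demand D = ETc × 7 d = 5.6901 × 7 = 39.831 mm
Pe = 0.77 × 9.9 = 7.623 mm
D − Pe = 39.831 − 7.623 = 32.208 mm
Gross irrigation = 32.208 / 0.78 = 41.292 mm

41 mm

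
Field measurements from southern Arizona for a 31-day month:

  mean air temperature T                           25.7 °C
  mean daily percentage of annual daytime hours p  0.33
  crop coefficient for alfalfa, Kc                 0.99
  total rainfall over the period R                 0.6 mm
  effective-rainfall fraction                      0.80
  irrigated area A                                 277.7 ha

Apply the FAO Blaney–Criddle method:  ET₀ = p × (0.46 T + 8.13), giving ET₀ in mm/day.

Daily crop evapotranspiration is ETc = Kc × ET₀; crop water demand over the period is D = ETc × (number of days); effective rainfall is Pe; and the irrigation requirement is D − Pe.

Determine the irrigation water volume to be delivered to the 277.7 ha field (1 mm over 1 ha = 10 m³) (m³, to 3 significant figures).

ET₀ = 0.33 × (0.46 × 25.7 + 8.13) = 0.33 × 19.952 = 6.5842 mm/d
ETc = Kc × ET₀ = 0.99 × 6.5842 = 6.5184 mm/d
Crop demand D = ETc × 31 d = 6.5184 × 31 = 202.070 mm
Pe = 0.80 × 0.6 = 0.480 mm
D − Pe = 202.070 − 0.480 = 201.590 mm
Volume = 201.590 mm × 277.7 ha × 10 = 559815.4 m³

560000 m³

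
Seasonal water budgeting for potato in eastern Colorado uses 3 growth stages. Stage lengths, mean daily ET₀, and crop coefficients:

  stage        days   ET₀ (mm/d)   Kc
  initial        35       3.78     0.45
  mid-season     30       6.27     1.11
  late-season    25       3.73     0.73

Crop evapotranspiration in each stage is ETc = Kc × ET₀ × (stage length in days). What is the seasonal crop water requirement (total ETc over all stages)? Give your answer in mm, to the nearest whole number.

initial: 0.45 × 3.78 × 35 = 59.54 mm
mid-season: 1.11 × 6.27 × 30 = 208.79 mm
late-season: 0.73 × 3.73 × 25 = 68.07 mm
Seasonal total = 336.40 mm

336 mm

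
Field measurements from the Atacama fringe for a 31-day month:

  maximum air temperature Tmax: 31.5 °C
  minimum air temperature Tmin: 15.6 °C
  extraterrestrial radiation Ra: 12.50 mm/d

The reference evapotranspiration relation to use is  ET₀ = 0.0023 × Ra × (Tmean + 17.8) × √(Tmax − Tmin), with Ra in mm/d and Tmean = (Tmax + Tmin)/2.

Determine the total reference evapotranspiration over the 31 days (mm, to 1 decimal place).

147.0 mm

Tmean = (31.5 + 15.6)/2 = 23.55 °C
ET₀ = 0.0023 × 12.50 × (23.55 + 17.8) × √15.9 = 0.0023 × 12.50 × 41.35 × 3.9875 = 4.7404 mm/d
Over 31 days: 4.7404 × 31 = 146.952 mm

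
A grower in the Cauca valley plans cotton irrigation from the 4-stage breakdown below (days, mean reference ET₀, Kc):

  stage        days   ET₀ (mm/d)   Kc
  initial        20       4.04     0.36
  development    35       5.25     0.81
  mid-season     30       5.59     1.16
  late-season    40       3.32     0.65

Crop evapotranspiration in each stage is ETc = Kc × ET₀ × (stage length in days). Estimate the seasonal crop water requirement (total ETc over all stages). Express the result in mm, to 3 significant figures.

initial: 0.36 × 4.04 × 20 = 29.09 mm
development: 0.81 × 5.25 × 35 = 148.84 mm
mid-season: 1.16 × 5.59 × 30 = 194.53 mm
late-season: 0.65 × 3.32 × 40 = 86.32 mm
Seasonal total = 458.78 mm

459 mm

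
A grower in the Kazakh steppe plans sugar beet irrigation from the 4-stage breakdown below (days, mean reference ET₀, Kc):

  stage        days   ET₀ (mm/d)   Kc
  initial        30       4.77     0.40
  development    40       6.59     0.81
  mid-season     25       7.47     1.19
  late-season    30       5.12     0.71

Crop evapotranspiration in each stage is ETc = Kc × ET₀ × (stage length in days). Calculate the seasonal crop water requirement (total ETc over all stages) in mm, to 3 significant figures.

initial: 0.40 × 4.77 × 30 = 57.24 mm
development: 0.81 × 6.59 × 40 = 213.52 mm
mid-season: 1.19 × 7.47 × 25 = 222.23 mm
late-season: 0.71 × 5.12 × 30 = 109.06 mm
Seasonal total = 602.05 mm

602 mm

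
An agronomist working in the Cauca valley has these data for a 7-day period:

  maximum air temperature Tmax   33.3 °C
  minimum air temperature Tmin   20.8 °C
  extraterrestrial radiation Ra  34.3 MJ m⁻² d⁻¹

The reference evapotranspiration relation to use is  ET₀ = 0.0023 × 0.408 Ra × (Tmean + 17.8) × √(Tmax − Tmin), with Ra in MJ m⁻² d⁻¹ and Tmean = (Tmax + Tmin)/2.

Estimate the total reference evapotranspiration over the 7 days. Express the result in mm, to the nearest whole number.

Tmean = (33.3 + 20.8)/2 = 27.05 °C
0.408 Ra = 0.408 × 34.3 = 13.9944 mm/d equivalent
ET₀ = 0.0023 × 13.9944 × (27.05 + 17.8) × √12.5 = 0.0023 × 13.9944 × 44.85 × 3.5355 = 5.1038 mm/d
Over 7 days: 5.1038 × 7 = 35.727 mm

36 mm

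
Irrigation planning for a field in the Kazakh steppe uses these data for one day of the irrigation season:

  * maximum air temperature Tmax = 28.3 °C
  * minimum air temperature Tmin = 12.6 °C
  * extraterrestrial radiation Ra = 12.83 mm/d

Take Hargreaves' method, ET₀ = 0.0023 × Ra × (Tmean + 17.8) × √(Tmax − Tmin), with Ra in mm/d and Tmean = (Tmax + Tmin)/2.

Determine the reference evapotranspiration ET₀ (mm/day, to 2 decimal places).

4.47 mm/day

Tmean = (28.3 + 12.6)/2 = 20.45 °C
ET₀ = 0.0023 × 12.83 × (20.45 + 17.8) × √15.7 = 0.0023 × 12.83 × 38.25 × 3.9623 = 4.4723 mm/d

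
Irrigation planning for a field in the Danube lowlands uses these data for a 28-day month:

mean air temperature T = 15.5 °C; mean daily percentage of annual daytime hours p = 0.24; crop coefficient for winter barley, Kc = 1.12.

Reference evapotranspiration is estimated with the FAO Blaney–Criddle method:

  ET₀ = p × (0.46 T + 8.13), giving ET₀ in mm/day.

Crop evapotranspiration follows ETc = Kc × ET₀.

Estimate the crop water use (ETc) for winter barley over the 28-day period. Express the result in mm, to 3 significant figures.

115 mm

ET₀ = 0.24 × (0.46 × 15.5 + 8.13) = 0.24 × 15.260 = 3.6624 mm/d
ETc = Kc × ET₀ = 1.12 × 3.6624 = 4.1019 mm/d
Over 28 days: 4.1019 × 28 = 114.853 mm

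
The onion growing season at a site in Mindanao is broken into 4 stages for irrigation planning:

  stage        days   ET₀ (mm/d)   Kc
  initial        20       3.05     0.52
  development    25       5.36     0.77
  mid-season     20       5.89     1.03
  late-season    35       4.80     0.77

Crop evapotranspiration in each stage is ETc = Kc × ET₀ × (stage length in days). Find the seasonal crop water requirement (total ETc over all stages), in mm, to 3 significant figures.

initial: 0.52 × 3.05 × 20 = 31.72 mm
development: 0.77 × 5.36 × 25 = 103.18 mm
mid-season: 1.03 × 5.89 × 20 = 121.33 mm
late-season: 0.77 × 4.80 × 35 = 129.36 mm
Seasonal total = 385.59 mm

386 mm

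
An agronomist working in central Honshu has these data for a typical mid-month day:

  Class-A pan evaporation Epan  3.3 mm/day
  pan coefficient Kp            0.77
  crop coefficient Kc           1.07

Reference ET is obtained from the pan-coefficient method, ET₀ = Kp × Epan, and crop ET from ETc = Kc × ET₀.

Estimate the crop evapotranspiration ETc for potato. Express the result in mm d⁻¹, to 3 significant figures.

ET₀ = 0.77 × 3.3 = 2.5410 mm/d
ETc = Kc × ET₀ = 1.07 × 2.5410 = 2.7189 mm/d

2.72 mm d⁻¹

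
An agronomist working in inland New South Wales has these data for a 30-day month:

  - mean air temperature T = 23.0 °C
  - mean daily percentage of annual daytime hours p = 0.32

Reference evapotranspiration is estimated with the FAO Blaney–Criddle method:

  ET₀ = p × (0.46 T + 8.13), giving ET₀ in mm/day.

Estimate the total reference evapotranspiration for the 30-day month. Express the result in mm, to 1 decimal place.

ET₀ = 0.32 × (0.46 × 23.0 + 8.13) = 0.32 × 18.710 = 5.9872 mm/d
Monthly total = 5.9872 × 30 = 179.616 mm

179.6 mm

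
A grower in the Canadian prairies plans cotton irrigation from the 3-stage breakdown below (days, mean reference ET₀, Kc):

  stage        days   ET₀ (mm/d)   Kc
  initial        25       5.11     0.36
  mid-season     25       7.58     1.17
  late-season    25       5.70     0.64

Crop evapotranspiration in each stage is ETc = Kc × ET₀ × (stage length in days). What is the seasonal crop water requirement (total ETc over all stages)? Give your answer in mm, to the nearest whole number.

359 mm

initial: 0.36 × 5.11 × 25 = 45.99 mm
mid-season: 1.17 × 7.58 × 25 = 221.72 mm
late-season: 0.64 × 5.70 × 25 = 91.20 mm
Seasonal total = 358.91 mm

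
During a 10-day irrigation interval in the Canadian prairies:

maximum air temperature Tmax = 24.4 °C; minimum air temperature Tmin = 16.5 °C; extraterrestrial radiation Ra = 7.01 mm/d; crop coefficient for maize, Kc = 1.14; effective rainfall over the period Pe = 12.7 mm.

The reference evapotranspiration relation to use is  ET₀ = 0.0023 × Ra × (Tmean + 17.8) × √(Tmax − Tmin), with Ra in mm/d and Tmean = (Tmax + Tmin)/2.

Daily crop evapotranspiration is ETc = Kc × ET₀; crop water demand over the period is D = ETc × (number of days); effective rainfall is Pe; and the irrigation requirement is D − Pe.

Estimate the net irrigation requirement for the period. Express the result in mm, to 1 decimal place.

7.1 mm

Tmean = (24.4 + 16.5)/2 = 20.45 °C
ET₀ = 0.0023 × 7.01 × (20.45 + 17.8) × √7.9 = 0.0023 × 7.01 × 38.25 × 2.8107 = 1.7334 mm/d
ETc = Kc × ET₀ = 1.14 × 1.7334 = 1.9761 mm/d
Crop demand D = ETc × 10 d = 1.9761 × 10 = 19.761 mm
D − Pe = 19.761 − 12.7 = 7.061 mm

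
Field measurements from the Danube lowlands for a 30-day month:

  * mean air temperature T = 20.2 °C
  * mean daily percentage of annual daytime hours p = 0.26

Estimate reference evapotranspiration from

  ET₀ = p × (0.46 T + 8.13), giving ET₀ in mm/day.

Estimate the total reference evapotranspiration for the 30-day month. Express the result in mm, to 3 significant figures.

ET₀ = 0.26 × (0.46 × 20.2 + 8.13) = 0.26 × 17.422 = 4.5297 mm/d
Monthly total = 4.5297 × 30 = 135.891 mm

136 mm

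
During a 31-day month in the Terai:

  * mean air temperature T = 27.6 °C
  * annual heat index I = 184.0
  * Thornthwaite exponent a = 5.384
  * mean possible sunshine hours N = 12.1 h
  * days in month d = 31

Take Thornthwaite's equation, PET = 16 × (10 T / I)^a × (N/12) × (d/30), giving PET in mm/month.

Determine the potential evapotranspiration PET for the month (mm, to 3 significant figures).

148 mm

10T/I = 10 × 27.6 / 184.0 = 1.5000
(10T/I)^a = 1.5000^5.384 = 8.8731
Uncorrected PET = 16 × 8.8731 = 141.970 mm
Correction = (N/12)(d/30) = (12.1/12)(31/30) = 1.0419
PET = 141.970 × 1.0419 = 147.919 mm/month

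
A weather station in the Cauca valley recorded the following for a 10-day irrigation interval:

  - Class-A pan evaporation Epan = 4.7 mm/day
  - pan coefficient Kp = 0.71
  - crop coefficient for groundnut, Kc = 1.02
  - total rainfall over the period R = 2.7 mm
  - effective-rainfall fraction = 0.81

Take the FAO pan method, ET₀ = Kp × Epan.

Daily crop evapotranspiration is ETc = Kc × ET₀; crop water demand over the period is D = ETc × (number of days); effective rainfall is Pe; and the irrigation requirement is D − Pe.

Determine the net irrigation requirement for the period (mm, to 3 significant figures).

31.9 mm

ET₀ = 0.71 × 4.7 = 3.3370 mm/d
ETc = Kc × ET₀ = 1.02 × 3.3370 = 3.4037 mm/d
Crop demand D = ETc × 10 d = 3.4037 × 10 = 34.037 mm
Pe = 0.81 × 2.7 = 2.187 mm
D − Pe = 34.037 − 2.187 = 31.850 mm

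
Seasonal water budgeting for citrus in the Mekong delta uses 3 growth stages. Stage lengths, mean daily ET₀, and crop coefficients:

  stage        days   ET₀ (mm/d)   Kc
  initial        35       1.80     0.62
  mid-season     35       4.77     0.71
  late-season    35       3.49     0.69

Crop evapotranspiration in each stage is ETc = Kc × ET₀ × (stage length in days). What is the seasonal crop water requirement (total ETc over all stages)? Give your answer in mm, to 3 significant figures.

242 mm

initial: 0.62 × 1.80 × 35 = 39.06 mm
mid-season: 0.71 × 4.77 × 35 = 118.53 mm
late-season: 0.69 × 3.49 × 35 = 84.28 mm
Seasonal total = 241.87 mm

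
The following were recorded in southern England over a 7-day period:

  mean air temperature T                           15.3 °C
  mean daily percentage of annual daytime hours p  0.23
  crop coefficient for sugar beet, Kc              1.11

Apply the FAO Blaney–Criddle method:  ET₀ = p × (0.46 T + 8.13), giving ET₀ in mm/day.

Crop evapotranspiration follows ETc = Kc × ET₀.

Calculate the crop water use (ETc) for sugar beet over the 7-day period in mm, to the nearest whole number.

27 mm

ET₀ = 0.23 × (0.46 × 15.3 + 8.13) = 0.23 × 15.168 = 3.4886 mm/d
ETc = Kc × ET₀ = 1.11 × 3.4886 = 3.8723 mm/d
Over 7 days: 3.8723 × 7 = 27.106 mm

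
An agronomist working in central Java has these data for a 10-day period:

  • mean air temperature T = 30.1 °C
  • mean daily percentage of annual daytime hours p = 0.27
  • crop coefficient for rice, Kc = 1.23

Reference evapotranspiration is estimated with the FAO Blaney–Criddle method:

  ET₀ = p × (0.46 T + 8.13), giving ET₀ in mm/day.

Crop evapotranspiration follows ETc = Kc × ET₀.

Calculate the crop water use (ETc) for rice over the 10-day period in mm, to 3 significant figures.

73.0 mm

ET₀ = 0.27 × (0.46 × 30.1 + 8.13) = 0.27 × 21.976 = 5.9335 mm/d
ETc = Kc × ET₀ = 1.23 × 5.9335 = 7.2982 mm/d
Over 10 days: 7.2982 × 10 = 72.982 mm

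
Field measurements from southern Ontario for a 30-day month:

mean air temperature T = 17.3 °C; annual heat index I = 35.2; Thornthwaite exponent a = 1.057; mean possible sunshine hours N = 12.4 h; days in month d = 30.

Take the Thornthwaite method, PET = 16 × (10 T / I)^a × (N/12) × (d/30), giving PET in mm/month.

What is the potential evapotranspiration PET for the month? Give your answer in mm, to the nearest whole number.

89 mm

10T/I = 10 × 17.3 / 35.2 = 4.9148
(10T/I)^a = 4.9148^1.057 = 5.3817
Uncorrected PET = 16 × 5.3817 = 86.107 mm
Correction = (N/12)(d/30) = (12.4/12)(30/30) = 1.0333
PET = 86.107 × 1.0333 = 88.974 mm/month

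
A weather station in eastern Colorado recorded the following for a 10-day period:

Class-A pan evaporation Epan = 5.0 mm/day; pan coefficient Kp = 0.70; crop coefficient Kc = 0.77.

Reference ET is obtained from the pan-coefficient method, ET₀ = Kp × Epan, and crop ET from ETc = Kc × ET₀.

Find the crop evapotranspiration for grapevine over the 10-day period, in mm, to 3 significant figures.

27.0 mm

ET₀ = 0.70 × 5.0 = 3.5000 mm/d
ETc = Kc × ET₀ = 0.77 × 3.5000 = 2.6950 mm/d
Over 10 days: 2.6950 × 10 = 26.950 mm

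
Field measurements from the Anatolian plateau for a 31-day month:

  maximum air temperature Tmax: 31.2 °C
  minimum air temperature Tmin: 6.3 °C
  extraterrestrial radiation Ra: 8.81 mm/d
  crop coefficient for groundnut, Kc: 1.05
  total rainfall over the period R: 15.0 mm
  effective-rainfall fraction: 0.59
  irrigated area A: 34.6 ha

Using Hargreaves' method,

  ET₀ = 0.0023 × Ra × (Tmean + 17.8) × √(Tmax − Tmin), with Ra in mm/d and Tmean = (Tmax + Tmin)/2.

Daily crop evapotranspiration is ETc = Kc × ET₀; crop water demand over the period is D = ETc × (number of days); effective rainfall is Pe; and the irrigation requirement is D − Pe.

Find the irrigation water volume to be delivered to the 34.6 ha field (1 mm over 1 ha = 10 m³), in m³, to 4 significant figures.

38560 m³

Tmean = (31.2 + 6.3)/2 = 18.75 °C
ET₀ = 0.0023 × 8.81 × (18.75 + 17.8) × √24.9 = 0.0023 × 8.81 × 36.55 × 4.9900 = 3.6957 mm/d
ETc = Kc × ET₀ = 1.05 × 3.6957 = 3.8805 mm/d
Crop demand D = ETc × 31 d = 3.8805 × 31 = 120.296 mm
Pe = 0.59 × 15.0 = 8.850 mm
D − Pe = 120.296 − 8.850 = 111.446 mm
Volume = 111.446 mm × 34.6 ha × 10 = 38560.3 m³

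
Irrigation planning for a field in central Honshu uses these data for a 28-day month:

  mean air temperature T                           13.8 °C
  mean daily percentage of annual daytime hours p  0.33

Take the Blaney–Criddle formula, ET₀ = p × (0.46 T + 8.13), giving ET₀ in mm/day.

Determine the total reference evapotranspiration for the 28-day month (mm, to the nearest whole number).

134 mm

ET₀ = 0.33 × (0.46 × 13.8 + 8.13) = 0.33 × 14.478 = 4.7777 mm/d
Monthly total = 4.7777 × 28 = 133.776 mm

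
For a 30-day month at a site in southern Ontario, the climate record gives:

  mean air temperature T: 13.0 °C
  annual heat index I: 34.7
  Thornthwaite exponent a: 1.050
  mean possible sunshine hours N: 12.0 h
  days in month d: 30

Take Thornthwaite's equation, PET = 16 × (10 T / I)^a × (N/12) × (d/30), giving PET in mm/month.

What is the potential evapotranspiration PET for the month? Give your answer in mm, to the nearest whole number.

10T/I = 10 × 13.0 / 34.7 = 3.7464
(10T/I)^a = 3.7464^1.050 = 4.0022
Uncorrected PET = 16 × 4.0022 = 64.035 mm
Correction = (N/12)(d/30) = (12.0/12)(30/30) = 1.0000
PET = 64.035 × 1.0000 = 64.035 mm/month

64 mm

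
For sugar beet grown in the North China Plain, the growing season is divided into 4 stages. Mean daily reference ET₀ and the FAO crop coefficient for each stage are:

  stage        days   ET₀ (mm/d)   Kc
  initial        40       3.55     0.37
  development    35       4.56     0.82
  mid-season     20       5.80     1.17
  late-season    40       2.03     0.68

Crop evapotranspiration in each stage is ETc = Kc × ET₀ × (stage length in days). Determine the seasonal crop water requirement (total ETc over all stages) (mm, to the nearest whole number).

initial: 0.37 × 3.55 × 40 = 52.54 mm
development: 0.82 × 4.56 × 35 = 130.87 mm
mid-season: 1.17 × 5.80 × 20 = 135.72 mm
late-season: 0.68 × 2.03 × 40 = 55.22 mm
Seasonal total = 374.35 mm

374 mm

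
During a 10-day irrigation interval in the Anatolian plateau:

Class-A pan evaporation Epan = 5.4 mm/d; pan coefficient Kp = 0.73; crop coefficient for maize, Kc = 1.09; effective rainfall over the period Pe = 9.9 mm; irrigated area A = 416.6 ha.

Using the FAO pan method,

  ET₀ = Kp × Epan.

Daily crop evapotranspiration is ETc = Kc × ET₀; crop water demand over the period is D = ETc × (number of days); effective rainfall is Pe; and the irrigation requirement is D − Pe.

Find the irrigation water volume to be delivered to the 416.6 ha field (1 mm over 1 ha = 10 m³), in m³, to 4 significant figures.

137800 m³

ET₀ = 0.73 × 5.4 = 3.9420 mm/d
ETc = Kc × ET₀ = 1.09 × 3.9420 = 4.2968 mm/d
Crop demand D = ETc × 10 d = 4.2968 × 10 = 42.968 mm
D − Pe = 42.968 − 9.9 = 33.068 mm
Volume = 33.068 mm × 416.6 ha × 10 = 137761.3 m³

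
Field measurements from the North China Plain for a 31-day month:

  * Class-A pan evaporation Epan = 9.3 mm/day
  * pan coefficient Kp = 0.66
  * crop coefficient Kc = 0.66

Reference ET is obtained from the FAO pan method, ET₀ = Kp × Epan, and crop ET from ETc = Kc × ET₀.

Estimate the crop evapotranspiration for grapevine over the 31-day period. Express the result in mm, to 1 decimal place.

125.6 mm

ET₀ = 0.66 × 9.3 = 6.1380 mm/d
ETc = Kc × ET₀ = 0.66 × 6.1380 = 4.0511 mm/d
Over 31 days: 4.0511 × 31 = 125.584 mm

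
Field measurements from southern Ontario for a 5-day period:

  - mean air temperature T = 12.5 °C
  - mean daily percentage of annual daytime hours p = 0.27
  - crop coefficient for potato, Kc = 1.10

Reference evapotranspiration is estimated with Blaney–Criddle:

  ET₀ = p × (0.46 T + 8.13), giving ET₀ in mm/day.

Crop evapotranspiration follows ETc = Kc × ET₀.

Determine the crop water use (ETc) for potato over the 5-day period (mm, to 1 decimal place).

20.6 mm

ET₀ = 0.27 × (0.46 × 12.5 + 8.13) = 0.27 × 13.880 = 3.7476 mm/d
ETc = Kc × ET₀ = 1.10 × 3.7476 = 4.1224 mm/d
Over 5 days: 4.1224 × 5 = 20.612 mm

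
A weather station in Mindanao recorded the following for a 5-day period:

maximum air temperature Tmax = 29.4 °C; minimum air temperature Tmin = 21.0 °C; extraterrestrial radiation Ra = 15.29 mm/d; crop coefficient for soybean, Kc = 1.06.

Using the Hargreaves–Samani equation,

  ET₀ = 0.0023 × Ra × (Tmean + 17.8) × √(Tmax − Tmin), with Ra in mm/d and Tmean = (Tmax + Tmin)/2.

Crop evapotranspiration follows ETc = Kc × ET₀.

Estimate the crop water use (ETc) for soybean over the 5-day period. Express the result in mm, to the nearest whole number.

Tmean = (29.4 + 21.0)/2 = 25.20 °C
ET₀ = 0.0023 × 15.29 × (25.20 + 17.8) × √8.4 = 0.0023 × 15.29 × 43.00 × 2.8983 = 4.3828 mm/d
ETc = Kc × ET₀ = 1.06 × 4.3828 = 4.6458 mm/d
Over 5 days: 4.6458 × 5 = 23.229 mm

23 mm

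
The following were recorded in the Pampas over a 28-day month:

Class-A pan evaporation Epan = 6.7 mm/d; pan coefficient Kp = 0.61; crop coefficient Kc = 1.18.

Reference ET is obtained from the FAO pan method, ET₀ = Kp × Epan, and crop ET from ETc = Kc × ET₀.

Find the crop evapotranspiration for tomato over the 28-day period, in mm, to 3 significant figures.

135 mm

ET₀ = 0.61 × 6.7 = 4.0870 mm/d
ETc = Kc × ET₀ = 1.18 × 4.0870 = 4.8227 mm/d
Over 28 days: 4.8227 × 28 = 135.036 mm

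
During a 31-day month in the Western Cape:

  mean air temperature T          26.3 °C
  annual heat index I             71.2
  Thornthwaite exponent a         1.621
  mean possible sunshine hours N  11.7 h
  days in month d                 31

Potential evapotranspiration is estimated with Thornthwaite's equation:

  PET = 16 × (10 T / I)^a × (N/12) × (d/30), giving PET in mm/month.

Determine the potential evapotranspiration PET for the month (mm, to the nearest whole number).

134 mm

10T/I = 10 × 26.3 / 71.2 = 3.6938
(10T/I)^a = 3.6938^1.621 = 8.3152
Uncorrected PET = 16 × 8.3152 = 133.043 mm
Correction = (N/12)(d/30) = (11.7/12)(31/30) = 1.0075
PET = 133.043 × 1.0075 = 134.041 mm/month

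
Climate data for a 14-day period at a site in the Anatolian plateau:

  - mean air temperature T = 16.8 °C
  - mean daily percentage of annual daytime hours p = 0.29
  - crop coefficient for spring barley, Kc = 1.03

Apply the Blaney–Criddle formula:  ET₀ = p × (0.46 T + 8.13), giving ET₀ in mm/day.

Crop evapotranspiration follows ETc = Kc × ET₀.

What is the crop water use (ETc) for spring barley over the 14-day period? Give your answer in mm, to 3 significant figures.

66.3 mm

ET₀ = 0.29 × (0.46 × 16.8 + 8.13) = 0.29 × 15.858 = 4.5988 mm/d
ETc = Kc × ET₀ = 1.03 × 4.5988 = 4.7368 mm/d
Over 14 days: 4.7368 × 14 = 66.315 mm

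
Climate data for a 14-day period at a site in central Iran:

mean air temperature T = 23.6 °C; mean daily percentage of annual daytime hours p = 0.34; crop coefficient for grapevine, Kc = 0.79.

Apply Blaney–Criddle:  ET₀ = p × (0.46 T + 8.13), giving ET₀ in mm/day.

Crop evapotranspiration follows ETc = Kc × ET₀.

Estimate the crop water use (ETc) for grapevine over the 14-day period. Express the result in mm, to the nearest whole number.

ET₀ = 0.34 × (0.46 × 23.6 + 8.13) = 0.34 × 18.986 = 6.4552 mm/d
ETc = Kc × ET₀ = 0.79 × 6.4552 = 5.0996 mm/d
Over 14 days: 5.0996 × 14 = 71.394 mm

71 mm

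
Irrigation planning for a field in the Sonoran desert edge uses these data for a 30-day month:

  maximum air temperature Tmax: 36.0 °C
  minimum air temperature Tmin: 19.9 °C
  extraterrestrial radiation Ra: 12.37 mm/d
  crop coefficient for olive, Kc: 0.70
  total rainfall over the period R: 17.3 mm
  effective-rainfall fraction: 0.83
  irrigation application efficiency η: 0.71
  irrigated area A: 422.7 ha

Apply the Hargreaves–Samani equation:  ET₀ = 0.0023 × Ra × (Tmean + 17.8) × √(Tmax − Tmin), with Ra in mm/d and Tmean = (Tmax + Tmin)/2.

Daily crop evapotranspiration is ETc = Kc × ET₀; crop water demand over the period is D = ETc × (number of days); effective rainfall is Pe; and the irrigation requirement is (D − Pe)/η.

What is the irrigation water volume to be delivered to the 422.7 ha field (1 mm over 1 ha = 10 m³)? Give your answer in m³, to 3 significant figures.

567000 m³

Tmean = (36.0 + 19.9)/2 = 27.95 °C
ET₀ = 0.0023 × 12.37 × (27.95 + 17.8) × √16.1 = 0.0023 × 12.37 × 45.75 × 4.0125 = 5.2228 mm/d
ETc = Kc × ET₀ = 0.70 × 5.2228 = 3.6560 mm/d
Crop demand D = ETc × 30 d = 3.6560 × 30 = 109.680 mm
Pe = 0.83 × 17.3 = 14.359 mm
D − Pe = 109.680 − 14.359 = 95.321 mm
Gross irrigation = 95.321 / 0.71 = 134.255 mm
Volume = 134.255 mm × 422.7 ha × 10 = 567495.9 m³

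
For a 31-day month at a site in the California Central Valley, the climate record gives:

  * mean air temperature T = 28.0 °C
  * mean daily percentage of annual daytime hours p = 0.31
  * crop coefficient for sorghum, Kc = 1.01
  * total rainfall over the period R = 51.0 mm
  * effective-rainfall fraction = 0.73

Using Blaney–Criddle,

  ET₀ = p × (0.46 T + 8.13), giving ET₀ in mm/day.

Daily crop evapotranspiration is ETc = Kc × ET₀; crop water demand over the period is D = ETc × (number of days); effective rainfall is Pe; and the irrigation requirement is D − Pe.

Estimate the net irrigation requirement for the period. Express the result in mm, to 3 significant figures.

167 mm

ET₀ = 0.31 × (0.46 × 28.0 + 8.13) = 0.31 × 21.010 = 6.5131 mm/d
ETc = Kc × ET₀ = 1.01 × 6.5131 = 6.5782 mm/d
Crop demand D = ETc × 31 d = 6.5782 × 31 = 203.924 mm
Pe = 0.73 × 51.0 = 37.230 mm
D − Pe = 203.924 − 37.230 = 166.694 mm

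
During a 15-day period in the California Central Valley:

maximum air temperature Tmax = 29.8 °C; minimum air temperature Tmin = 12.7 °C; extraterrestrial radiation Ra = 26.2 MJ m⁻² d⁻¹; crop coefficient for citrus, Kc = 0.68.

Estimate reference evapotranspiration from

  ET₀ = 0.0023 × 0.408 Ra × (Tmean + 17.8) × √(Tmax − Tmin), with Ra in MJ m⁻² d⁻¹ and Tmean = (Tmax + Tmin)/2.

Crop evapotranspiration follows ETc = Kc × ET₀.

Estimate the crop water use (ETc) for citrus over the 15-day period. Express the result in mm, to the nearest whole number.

40 mm

Tmean = (29.8 + 12.7)/2 = 21.25 °C
0.408 Ra = 0.408 × 26.2 = 10.6896 mm/d equivalent
ET₀ = 0.0023 × 10.6896 × (21.25 + 17.8) × √17.1 = 0.0023 × 10.6896 × 39.05 × 4.1352 = 3.9701 mm/d
ETc = Kc × ET₀ = 0.68 × 3.9701 = 2.6997 mm/d
Over 15 days: 2.6997 × 15 = 40.496 mm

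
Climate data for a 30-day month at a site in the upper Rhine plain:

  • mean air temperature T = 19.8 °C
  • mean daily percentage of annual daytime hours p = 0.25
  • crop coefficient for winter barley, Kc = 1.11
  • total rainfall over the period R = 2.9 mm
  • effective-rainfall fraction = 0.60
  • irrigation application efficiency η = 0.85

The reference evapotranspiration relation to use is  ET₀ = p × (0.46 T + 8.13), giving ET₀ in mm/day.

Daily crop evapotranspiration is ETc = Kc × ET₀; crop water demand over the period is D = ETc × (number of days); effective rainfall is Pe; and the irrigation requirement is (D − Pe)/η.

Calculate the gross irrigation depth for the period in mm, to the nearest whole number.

167 mm

ET₀ = 0.25 × (0.46 × 19.8 + 8.13) = 0.25 × 17.238 = 4.3095 mm/d
ETc = Kc × ET₀ = 1.11 × 4.3095 = 4.7835 mm/d
Crop demand D = ETc × 30 d = 4.7835 × 30 = 143.505 mm
Pe = 0.60 × 2.9 = 1.740 mm
D − Pe = 143.505 − 1.740 = 141.765 mm
Gross irrigation = 141.765 / 0.85 = 166.782 mm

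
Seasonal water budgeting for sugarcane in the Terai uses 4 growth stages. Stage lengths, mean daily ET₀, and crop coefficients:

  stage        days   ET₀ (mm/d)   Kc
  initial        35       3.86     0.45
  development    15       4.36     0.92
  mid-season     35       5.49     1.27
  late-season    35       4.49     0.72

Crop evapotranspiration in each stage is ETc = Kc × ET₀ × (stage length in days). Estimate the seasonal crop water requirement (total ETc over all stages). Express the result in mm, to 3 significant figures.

478 mm

initial: 0.45 × 3.86 × 35 = 60.80 mm
development: 0.92 × 4.36 × 15 = 60.17 mm
mid-season: 1.27 × 5.49 × 35 = 244.03 mm
late-season: 0.72 × 4.49 × 35 = 113.15 mm
Seasonal total = 478.15 mm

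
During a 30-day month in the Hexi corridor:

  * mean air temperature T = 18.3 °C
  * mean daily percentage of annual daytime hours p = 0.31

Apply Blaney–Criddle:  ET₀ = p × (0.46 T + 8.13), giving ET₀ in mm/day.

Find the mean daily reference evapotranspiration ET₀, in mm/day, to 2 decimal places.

5.13 mm/day

ET₀ = 0.31 × (0.46 × 18.3 + 8.13) = 0.31 × 16.548 = 5.1299 mm/d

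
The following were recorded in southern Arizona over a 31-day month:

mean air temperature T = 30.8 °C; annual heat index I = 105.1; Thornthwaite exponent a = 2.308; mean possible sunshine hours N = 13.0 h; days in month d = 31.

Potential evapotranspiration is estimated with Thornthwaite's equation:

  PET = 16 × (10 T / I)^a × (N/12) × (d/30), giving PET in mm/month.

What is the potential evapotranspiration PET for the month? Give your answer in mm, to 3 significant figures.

10T/I = 10 × 30.8 / 105.1 = 2.9305
(10T/I)^a = 2.9305^2.308 = 11.9592
Uncorrected PET = 16 × 11.9592 = 191.347 mm
Correction = (N/12)(d/30) = (13.0/12)(31/30) = 1.1194
PET = 191.347 × 1.1194 = 214.194 mm/month

214 mm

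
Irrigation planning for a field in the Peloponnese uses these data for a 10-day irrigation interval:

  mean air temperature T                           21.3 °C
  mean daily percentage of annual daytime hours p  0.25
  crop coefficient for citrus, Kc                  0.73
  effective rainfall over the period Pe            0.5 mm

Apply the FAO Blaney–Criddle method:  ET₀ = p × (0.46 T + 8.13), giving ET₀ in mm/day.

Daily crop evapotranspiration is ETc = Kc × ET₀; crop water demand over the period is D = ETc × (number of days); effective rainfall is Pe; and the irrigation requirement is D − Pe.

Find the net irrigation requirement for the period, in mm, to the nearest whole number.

32 mm

ET₀ = 0.25 × (0.46 × 21.3 + 8.13) = 0.25 × 17.928 = 4.4820 mm/d
ETc = Kc × ET₀ = 0.73 × 4.4820 = 3.2719 mm/d
Crop demand D = ETc × 10 d = 3.2719 × 10 = 32.719 mm
D − Pe = 32.719 − 0.5 = 32.219 mm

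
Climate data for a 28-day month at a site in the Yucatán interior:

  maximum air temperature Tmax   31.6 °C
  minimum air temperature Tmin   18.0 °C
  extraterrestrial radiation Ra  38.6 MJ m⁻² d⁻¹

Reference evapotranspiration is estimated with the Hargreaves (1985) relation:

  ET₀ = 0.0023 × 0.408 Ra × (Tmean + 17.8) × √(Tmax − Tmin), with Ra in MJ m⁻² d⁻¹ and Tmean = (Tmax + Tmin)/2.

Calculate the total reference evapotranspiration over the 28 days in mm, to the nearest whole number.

Tmean = (31.6 + 18.0)/2 = 24.80 °C
0.408 Ra = 0.408 × 38.6 = 15.7488 mm/d equivalent
ET₀ = 0.0023 × 15.7488 × (24.80 + 17.8) × √13.6 = 0.0023 × 15.7488 × 42.60 × 3.6878 = 5.6905 mm/d
Over 28 days: 5.6905 × 28 = 159.334 mm

159 mm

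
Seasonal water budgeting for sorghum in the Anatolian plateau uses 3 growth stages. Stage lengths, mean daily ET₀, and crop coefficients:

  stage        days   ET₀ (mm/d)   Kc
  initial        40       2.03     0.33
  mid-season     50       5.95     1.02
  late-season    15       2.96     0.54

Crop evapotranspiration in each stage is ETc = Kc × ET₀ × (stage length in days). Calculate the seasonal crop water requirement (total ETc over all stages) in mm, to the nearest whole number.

354 mm

initial: 0.33 × 2.03 × 40 = 26.80 mm
mid-season: 1.02 × 5.95 × 50 = 303.45 mm
late-season: 0.54 × 2.96 × 15 = 23.98 mm
Seasonal total = 354.23 mm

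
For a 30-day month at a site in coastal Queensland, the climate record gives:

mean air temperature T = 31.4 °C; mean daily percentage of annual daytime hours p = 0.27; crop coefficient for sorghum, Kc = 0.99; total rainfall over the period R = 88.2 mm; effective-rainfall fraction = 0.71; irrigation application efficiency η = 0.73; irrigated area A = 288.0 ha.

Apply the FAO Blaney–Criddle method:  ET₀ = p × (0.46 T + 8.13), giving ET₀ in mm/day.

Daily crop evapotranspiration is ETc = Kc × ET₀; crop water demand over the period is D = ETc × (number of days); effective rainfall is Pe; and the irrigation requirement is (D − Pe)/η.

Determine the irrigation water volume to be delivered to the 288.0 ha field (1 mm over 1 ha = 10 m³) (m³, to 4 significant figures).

467100 m³

ET₀ = 0.27 × (0.46 × 31.4 + 8.13) = 0.27 × 22.574 = 6.0950 mm/d
ETc = Kc × ET₀ = 0.99 × 6.0950 = 6.0341 mm/d
Crop demand D = ETc × 30 d = 6.0341 × 30 = 181.023 mm
Pe = 0.71 × 88.2 = 62.622 mm
D − Pe = 181.023 − 62.622 = 118.401 mm
Gross irrigation = 118.401 / 0.73 = 162.193 mm
Volume = 162.193 mm × 288.0 ha × 10 = 467115.8 m³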